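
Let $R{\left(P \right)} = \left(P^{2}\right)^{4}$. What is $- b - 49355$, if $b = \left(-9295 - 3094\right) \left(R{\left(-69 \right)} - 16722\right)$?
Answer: $6365448060589215136$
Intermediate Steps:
$R{\left(P \right)} = P^{8}$
$b = -6365448060589264491$ ($b = \left(-9295 - 3094\right) \left(\left(-69\right)^{8} - 16722\right) = - 12389 \left(513798374428641 - 16722\right) = \left(-12389\right) 513798374411919 = -6365448060589264491$)
$- b - 49355 = \left(-1\right) \left(-6365448060589264491\right) - 49355 = 6365448060589264491 - 49355 = 6365448060589215136$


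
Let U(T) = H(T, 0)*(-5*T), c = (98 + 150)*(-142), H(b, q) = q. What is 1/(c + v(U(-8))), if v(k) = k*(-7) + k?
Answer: -1/35216 ≈ -2.8396e-5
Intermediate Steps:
c = -35216 (c = 248*(-142) = -35216)
U(T) = 0 (U(T) = 0*(-5*T) = 0)
v(k) = -6*k (v(k) = -7*k + k = -6*k)
1/(c + v(U(-8))) = 1/(-35216 - 6*0) = 1/(-35216 + 0) = 1/(-35216) = -1/35216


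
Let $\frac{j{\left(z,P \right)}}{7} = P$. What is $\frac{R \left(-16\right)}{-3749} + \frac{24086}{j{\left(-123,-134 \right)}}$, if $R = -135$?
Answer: $- \frac{46162247}{1758281} \approx -26.254$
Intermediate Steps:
$j{\left(z,P \right)} = 7 P$
$\frac{R \left(-16\right)}{-3749} + \frac{24086}{j{\left(-123,-134 \right)}} = \frac{\left(-135\right) \left(-16\right)}{-3749} + \frac{24086}{7 \left(-134\right)} = 2160 \left(- \frac{1}{3749}\right) + \frac{24086}{-938} = - \frac{2160}{3749} + 24086 \left(- \frac{1}{938}\right) = - \frac{2160}{3749} - \frac{12043}{469} = - \frac{46162247}{1758281}$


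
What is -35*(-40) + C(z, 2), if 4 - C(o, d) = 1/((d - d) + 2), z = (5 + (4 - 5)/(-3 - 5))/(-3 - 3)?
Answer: 2807/2 ≈ 1403.5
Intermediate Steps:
z = -41/48 (z = (5 - 1/(-8))/(-6) = (5 - 1*(-⅛))*(-⅙) = (5 + ⅛)*(-⅙) = (41/8)*(-⅙) = -41/48 ≈ -0.85417)
C(o, d) = 7/2 (C(o, d) = 4 - 1/((d - d) + 2) = 4 - 1/(0 + 2) = 4 - 1/2 = 4 - 1*½ = 4 - ½ = 7/2)
-35*(-40) + C(z, 2) = -35*(-40) + 7/2 = 1400 + 7/2 = 2807/2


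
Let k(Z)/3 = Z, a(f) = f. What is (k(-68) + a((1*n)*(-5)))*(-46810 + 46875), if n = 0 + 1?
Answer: -13585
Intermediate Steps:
n = 1
k(Z) = 3*Z
(k(-68) + a((1*n)*(-5)))*(-46810 + 46875) = (3*(-68) + (1*1)*(-5))*(-46810 + 46875) = (-204 + 1*(-5))*65 = (-204 - 5)*65 = -209*65 = -13585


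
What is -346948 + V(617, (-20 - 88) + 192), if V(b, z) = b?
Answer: -346331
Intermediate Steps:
-346948 + V(617, (-20 - 88) + 192) = -346948 + 617 = -346331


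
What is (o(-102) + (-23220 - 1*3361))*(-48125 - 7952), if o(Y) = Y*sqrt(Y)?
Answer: 1490582737 + 5719854*I*sqrt(102) ≈ 1.4906e+9 + 5.7768e+7*I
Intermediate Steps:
o(Y) = Y**(3/2)
(o(-102) + (-23220 - 1*3361))*(-48125 - 7952) = ((-102)**(3/2) + (-23220 - 1*3361))*(-48125 - 7952) = (-102*I*sqrt(102) + (-23220 - 3361))*(-56077) = (-102*I*sqrt(102) - 26581)*(-56077) = (-26581 - 102*I*sqrt(102))*(-56077) = 1490582737 + 5719854*I*sqrt(102)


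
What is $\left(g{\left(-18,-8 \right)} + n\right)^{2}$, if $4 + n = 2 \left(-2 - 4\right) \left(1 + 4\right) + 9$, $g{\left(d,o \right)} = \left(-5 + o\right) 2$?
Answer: $6561$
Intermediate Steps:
$g{\left(d,o \right)} = -10 + 2 o$
$n = -55$ ($n = -4 + \left(2 \left(-2 - 4\right) \left(1 + 4\right) + 9\right) = -4 + \left(2 \left(\left(-6\right) 5\right) + 9\right) = -4 + \left(2 \left(-30\right) + 9\right) = -4 + \left(-60 + 9\right) = -4 - 51 = -55$)
$\left(g{\left(-18,-8 \right)} + n\right)^{2} = \left(\left(-10 + 2 \left(-8\right)\right) - 55\right)^{2} = \left(\left(-10 - 16\right) - 55\right)^{2} = \left(-26 - 55\right)^{2} = \left(-81\right)^{2} = 6561$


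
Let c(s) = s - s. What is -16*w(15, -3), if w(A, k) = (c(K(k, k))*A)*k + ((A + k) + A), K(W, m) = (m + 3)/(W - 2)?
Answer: -432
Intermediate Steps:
K(W, m) = (3 + m)/(-2 + W)
c(s) = 0
w(A, k) = k + 2*A (w(A, k) = (0*A)*k + ((A + k) + A) = 0*k + (k + 2*A) = 0 + (k + 2*A) = k + 2*A)
-16*w(15, -3) = -16*(-3 + 2*15) = -16*(-3 + 30) = -16*27 = -432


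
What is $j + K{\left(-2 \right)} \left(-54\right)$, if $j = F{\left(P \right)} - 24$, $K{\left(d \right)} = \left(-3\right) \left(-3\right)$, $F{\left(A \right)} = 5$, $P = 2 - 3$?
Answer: $-505$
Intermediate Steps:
$P = -1$
$K{\left(d \right)} = 9$
$j = -19$ ($j = 5 - 24 = -19$)
$j + K{\left(-2 \right)} \left(-54\right) = -19 + 9 \left(-54\right) = -19 - 486 = -505$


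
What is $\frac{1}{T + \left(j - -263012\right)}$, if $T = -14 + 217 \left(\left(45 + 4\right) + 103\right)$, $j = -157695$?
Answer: $\frac{1}{138287} \approx 7.2313 \cdot 10^{-6}$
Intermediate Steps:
$T = 32970$ ($T = -14 + 217 \left(49 + 103\right) = -14 + 217 \cdot 152 = -14 + 32984 = 32970$)
$\frac{1}{T + \left(j - -263012\right)} = \frac{1}{32970 - -105317} = \frac{1}{32970 + \left(-157695 + 263012\right)} = \frac{1}{32970 + 105317} = \frac{1}{138287}$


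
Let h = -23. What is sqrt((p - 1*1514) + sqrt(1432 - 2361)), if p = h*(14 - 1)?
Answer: sqrt(-1813 + I*sqrt(929)) ≈ 0.3579 + 42.581*I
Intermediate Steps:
p = -299 (p = -23*(14 - 1) = -23*13 = -299)
sqrt((p - 1*1514) + sqrt(1432 - 2361)) = sqrt((-299 - 1*1514) + sqrt(1432 - 2361)) = sqrt((-299 - 1514) + sqrt(-929)) = sqrt(-1813 + I*sqrt(929))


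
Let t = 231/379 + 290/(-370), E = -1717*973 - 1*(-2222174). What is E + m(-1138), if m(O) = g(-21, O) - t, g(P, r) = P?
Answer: 7733855220/14023 ≈ 5.5151e+5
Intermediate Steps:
E = 551533 (E = -1670641 + 2222174 = 551533)
t = -2444/14023 (t = 231*(1/379) + 290*(-1/370) = 231/379 - 29/37 = -2444/14023 ≈ -0.17429)
m(O) = -292039/14023 (m(O) = -21 - 1*(-2444/14023) = -21 + 2444/14023 = -292039/14023)
E + m(-1138) = 551533 - 292039/14023 = 7733855220/14023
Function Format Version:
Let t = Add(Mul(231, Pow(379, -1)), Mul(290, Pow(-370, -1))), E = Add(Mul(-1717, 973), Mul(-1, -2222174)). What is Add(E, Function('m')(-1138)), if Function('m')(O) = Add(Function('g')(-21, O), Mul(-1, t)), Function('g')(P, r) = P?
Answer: Rational(7733855220, 14023) ≈ 5.5151e+5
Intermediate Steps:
E = 551533 (E = Add(-1670641, 2222174) = 551533)
t = Rational(-2444, 14023) (t = Add(Mul(231, Rational(1, 379)), Mul(290, Rational(-1, 370))) = Add(Rational(231, 379), Rational(-29, 37)) = Rational(-2444, 14023) ≈ -0.17429)
Function('m')(O) = Rational(-292039, 14023) (Function('m')(O) = Add(-21, Mul(-1, Rational(-2444, 14023))) = Add(-21, Rational(2444, 14023)) = Rational(-292039, 14023))
Add(E, Function('m')(-1138)) = Add(551533, Rational(-292039, 14023)) = Rational(7733855220, 14023)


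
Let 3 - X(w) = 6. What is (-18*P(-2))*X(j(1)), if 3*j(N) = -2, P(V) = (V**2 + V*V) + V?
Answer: 324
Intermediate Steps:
P(V) = V + 2*V**2 (P(V) = (V**2 + V**2) + V = 2*V**2 + V = V + 2*V**2)
j(N) = -2/3 (j(N) = (1/3)*(-2) = -2/3)
X(w) = -3 (X(w) = 3 - 1*6 = 3 - 6 = -3)
(-18*P(-2))*X(j(1)) = -(-36)*(1 + 2*(-2))*(-3) = -(-36)*(1 - 4)*(-3) = -(-36)*(-3)*(-3) = -18*6*(-3) = -108*(-3) = 324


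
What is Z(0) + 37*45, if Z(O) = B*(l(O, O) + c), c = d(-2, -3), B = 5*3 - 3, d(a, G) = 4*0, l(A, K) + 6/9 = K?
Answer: 1657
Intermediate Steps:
l(A, K) = -2/3 + K
d(a, G) = 0
B = 12 (B = 15 - 3 = 12)
c = 0
Z(O) = -8 + 12*O (Z(O) = 12*((-2/3 + O) + 0) = 12*(-2/3 + O) = -8 + 12*O)
Z(0) + 37*45 = (-8 + 12*0) + 37*45 = (-8 + 0) + 1665 = -8 + 1665 = 1657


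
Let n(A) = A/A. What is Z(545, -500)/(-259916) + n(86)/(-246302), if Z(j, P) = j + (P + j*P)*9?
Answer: 302514759747/32008915316 ≈ 9.4510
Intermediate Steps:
n(A) = 1
Z(j, P) = j + 9*P + 9*P*j (Z(j, P) = j + (P + P*j)*9 = j + (9*P + 9*P*j) = j + 9*P + 9*P*j)
Z(545, -500)/(-259916) + n(86)/(-246302) = (545 + 9*(-500) + 9*(-500)*545)/(-259916) + 1/(-246302) = (545 - 4500 - 2452500)*(-1/259916) + 1*(-1/246302) = -2456455*(-1/259916) - 1/246302 = 2456455/259916 - 1/246302 = 302514759747/32008915316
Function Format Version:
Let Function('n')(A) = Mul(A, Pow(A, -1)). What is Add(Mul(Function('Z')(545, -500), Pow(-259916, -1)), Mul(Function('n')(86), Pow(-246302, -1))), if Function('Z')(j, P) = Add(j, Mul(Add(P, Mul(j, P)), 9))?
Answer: Rational(302514759747, 32008915316) ≈ 9.4510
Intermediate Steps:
Function('n')(A) = 1
Function('Z')(j, P) = Add(j, Mul(9, P), Mul(9, P, j)) (Function('Z')(j, P) = Add(j, Mul(Add(P, Mul(P, j)), 9)) = Add(j, Add(Mul(9, P), Mul(9, P, j))) = Add(j, Mul(9, P), Mul(9, P, j)))
Add(Mul(Function('Z')(545, -500), Pow(-259916, -1)), Mul(Function('n')(86), Pow(-246302, -1))) = Add(Mul(Add(545, Mul(9, -500), Mul(9, -500, 545)), Pow(-259916, -1)), Mul(1, Pow(-246302, -1))) = Add(Mul(Add(545, -4500, -2452500), Rational(-1, 259916)), Mul(1, Rational(-1, 246302))) = Add(Mul(-2456455, Rational(-1, 259916)), Rational(-1, 246302)) = Add(Rational(2456455, 259916), Rational(-1, 246302)) = Rational(302514759747, 32008915316)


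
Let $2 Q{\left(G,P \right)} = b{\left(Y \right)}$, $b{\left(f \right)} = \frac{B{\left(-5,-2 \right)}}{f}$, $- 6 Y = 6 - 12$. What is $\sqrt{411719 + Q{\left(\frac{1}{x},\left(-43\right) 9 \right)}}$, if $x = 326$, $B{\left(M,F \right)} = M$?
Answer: $\frac{\sqrt{1646866}}{2} \approx 641.65$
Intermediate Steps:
$Y = 1$ ($Y = - \frac{6 - 12}{6} = \left(- \frac{1}{6}\right) \left(-6\right) = 1$)
$b{\left(f \right)} = - \frac{5}{f}$
$Q{\left(G,P \right)} = - \frac{5}{2}$ ($Q{\left(G,P \right)} = \frac{\left(-5\right) 1^{-1}}{2} = \frac{\left(-5\right) 1}{2} = \frac{1}{2} \left(-5\right) = - \frac{5}{2}$)
$\sqrt{411719 + Q{\left(\frac{1}{x},\left(-43\right) 9 \right)}} = \sqrt{411719 - \frac{5}{2}} = \sqrt{\frac{823433}{2}} = \frac{\sqrt{1646866}}{2}$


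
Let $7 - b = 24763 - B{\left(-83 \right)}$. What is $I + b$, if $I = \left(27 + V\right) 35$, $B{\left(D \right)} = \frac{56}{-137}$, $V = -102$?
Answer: $- \frac{3751253}{137} \approx -27381.0$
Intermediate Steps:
$B{\left(D \right)} = - \frac{56}{137}$ ($B{\left(D \right)} = 56 \left(- \frac{1}{137}\right) = - \frac{56}{137}$)
$b = - \frac{3391628}{137}$ ($b = 7 - \left(24763 - - \frac{56}{137}\right) = 7 - \left(24763 + \frac{56}{137}\right) = 7 - \frac{3392587}{137} = - \frac{3391628}{137} \approx -24756.0$)
$I = -2625$ ($I = \left(27 - 102\right) 35 = \left(-75\right) 35 = -2625$)
$I + b = -2625 - \frac{3391628}{137} = - \frac{3751253}{137}$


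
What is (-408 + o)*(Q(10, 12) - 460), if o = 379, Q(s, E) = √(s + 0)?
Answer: 13340 - 29*√10 ≈ 13248.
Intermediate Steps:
Q(s, E) = √s
(-408 + o)*(Q(10, 12) - 460) = (-408 + 379)*(√10 - 460) = -29*(-460 + √10) = 13340 - 29*√10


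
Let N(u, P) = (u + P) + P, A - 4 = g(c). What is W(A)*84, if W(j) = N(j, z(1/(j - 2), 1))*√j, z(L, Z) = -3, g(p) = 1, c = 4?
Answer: -84*√5 ≈ -187.83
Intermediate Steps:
A = 5 (A = 4 + 1 = 5)
N(u, P) = u + 2*P (N(u, P) = (P + u) + P = u + 2*P)
W(j) = √j*(-6 + j) (W(j) = (j + 2*(-3))*√j = (j - 6)*√j = (-6 + j)*√j = √j*(-6 + j))
W(A)*84 = (√5*(-6 + 5))*84 = (√5*(-1))*84 = -√5*84 = -84*√5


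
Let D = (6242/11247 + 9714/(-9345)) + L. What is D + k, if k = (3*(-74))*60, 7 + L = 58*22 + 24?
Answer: -421375762891/35034405 ≈ -12027.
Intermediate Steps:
L = 1293 (L = -7 + (58*22 + 24) = -7 + (1276 + 24) = -7 + 1300 = 1293)
k = -13320 (k = -222*60 = -13320)
D = 45282511709/35034405 (D = (6242/11247 + 9714/(-9345)) + 1293 = (6242*(1/11247) + 9714*(-1/9345)) + 1293 = (6242/11247 - 3238/3115) + 1293 = -16973956/35034405 + 1293 = 45282511709/35034405 ≈ 1292.5)
D + k = 45282511709/35034405 - 13320 = -421375762891/35034405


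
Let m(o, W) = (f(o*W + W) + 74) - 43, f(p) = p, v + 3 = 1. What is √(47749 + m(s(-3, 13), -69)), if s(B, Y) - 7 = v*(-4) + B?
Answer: √46883 ≈ 216.52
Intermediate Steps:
v = -2 (v = -3 + 1 = -2)
s(B, Y) = 15 + B (s(B, Y) = 7 + (-2*(-4) + B) = 7 + (8 + B) = 15 + B)
m(o, W) = 31 + W + W*o (m(o, W) = ((o*W + W) + 74) - 43 = ((W*o + W) + 74) - 43 = ((W + W*o) + 74) - 43 = (74 + W + W*o) - 43 = 31 + W + W*o)
√(47749 + m(s(-3, 13), -69)) = √(47749 + (31 - 69*(1 + (15 - 3)))) = √(47749 + (31 - 69*(1 + 12))) = √(47749 + (31 - 69*13)) = √(47749 + (31 - 897)) = √(47749 - 866) = √46883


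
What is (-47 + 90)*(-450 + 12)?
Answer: -18834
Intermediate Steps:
(-47 + 90)*(-450 + 12) = 43*(-438) = -18834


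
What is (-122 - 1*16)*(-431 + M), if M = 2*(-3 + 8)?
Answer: 58098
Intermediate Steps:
M = 10 (M = 2*5 = 10)
(-122 - 1*16)*(-431 + M) = (-122 - 1*16)*(-431 + 10) = (-122 - 16)*(-421) = -138*(-421) = 58098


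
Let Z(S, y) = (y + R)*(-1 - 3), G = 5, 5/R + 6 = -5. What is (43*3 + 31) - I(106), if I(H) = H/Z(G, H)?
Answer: 372103/2322 ≈ 160.25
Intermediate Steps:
R = -5/11 (R = 5/(-6 - 5) = 5/(-11) = 5*(-1/11) = -5/11 ≈ -0.45455)
Z(S, y) = 20/11 - 4*y (Z(S, y) = (y - 5/11)*(-1 - 3) = (-5/11 + y)*(-4) = 20/11 - 4*y)
I(H) = H/(20/11 - 4*H)
(43*3 + 31) - I(106) = (43*3 + 31) - (-11)*106/(-20 + 44*106) = (129 + 31) - (-11)*106/(-20 + 4664) = 160 - (-11)*106/4644 = 160 - 1*(-583/2322) = 160 + 583/2322 = 372103/2322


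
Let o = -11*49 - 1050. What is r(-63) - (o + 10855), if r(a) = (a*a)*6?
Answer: 14548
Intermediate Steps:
o = -1589 (o = -539 - 1050 = -1589)
r(a) = 6*a² (r(a) = a²*6 = 6*a²)
r(-63) - (o + 10855) = 6*(-63)² - (-1589 + 10855) = 6*3969 - 1*9266 = 23814 - 9266 = 14548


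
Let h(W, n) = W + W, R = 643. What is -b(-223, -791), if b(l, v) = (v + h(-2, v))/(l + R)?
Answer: 53/28 ≈ 1.8929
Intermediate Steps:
h(W, n) = 2*W
b(l, v) = (-4 + v)/(643 + l) (b(l, v) = (v + 2*(-2))/(l + 643) = (v - 4)/(643 + l) = (-4 + v)/(643 + l))
-b(-223, -791) = -(-4 - 791)/(643 - 223) = -(-795)/420 = -1*(-53/28) = 53/28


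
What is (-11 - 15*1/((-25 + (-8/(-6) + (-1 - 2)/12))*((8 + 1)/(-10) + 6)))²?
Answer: 2816318761/23804641 ≈ 118.31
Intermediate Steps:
(-11 - 15*1/((-25 + (-8/(-6) + (-1 - 2)/12))*((8 + 1)/(-10) + 6)))² = (-11 - 15*1/((-25 + (-8*(-⅙) - 3*1/12))*(9*(-⅒) + 6)))² = (-11 - 15*1/((-25 + (4/3 - ¼))*(-9/10 + 6)))² = (-11 - 15*10/(51*(-25 + 13/12)))² = (-11 - 15/((-287/12*51/10)))² = (-11 - 15/(-4879/40))² = (-11 - 15*(-40/4879))² = (-11 + 600/4879)² = (-53069/4879)² = 2816318761/23804641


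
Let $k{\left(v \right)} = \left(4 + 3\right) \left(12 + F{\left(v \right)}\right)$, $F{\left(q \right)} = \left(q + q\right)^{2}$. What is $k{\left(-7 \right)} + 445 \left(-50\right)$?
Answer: $-20794$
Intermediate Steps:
$F{\left(q \right)} = 4 q^{2}$ ($F{\left(q \right)} = \left(2 q\right)^{2} = 4 q^{2}$)
$k{\left(v \right)} = 84 + 28 v^{2}$ ($k{\left(v \right)} = \left(4 + 3\right) \left(12 + 4 v^{2}\right) = 7 \left(12 + 4 v^{2}\right) = 84 + 28 v^{2}$)
$k{\left(-7 \right)} + 445 \left(-50\right) = \left(84 + 28 \left(-7\right)^{2}\right) + 445 \left(-50\right) = \left(84 + 28 \cdot 49\right) - 22250 = \left(84 + 1372\right) - 22250 = 1456 - 22250 = -20794$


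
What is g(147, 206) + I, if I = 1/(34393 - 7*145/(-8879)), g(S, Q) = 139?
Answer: 42447337097/305376462 ≈ 139.00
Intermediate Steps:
I = 8879/305376462 (I = 1/(34393 - 1015*(-1/8879)) = 1/(34393 + 1015/8879) = 1/(305376462/8879) = 8879/305376462 ≈ 2.9076e-5)
g(147, 206) + I = 139 + 8879/305376462 = 42447337097/305376462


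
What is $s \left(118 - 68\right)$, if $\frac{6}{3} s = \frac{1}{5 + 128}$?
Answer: $\frac{25}{133} \approx 0.18797$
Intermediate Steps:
$s = \frac{1}{266}$ ($s = \frac{1}{2 \left(5 + 128\right)} = \frac{1}{2 \cdot 133} = \frac{1}{2} \cdot \frac{1}{133} = \frac{1}{266} \approx 0.0037594$)
$s \left(118 - 68\right) = \frac{118 - 68}{266} = \frac{1}{266} \cdot 50 = \frac{25}{133}$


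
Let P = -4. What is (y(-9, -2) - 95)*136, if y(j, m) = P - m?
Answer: -13192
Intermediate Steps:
y(j, m) = -4 - m
(y(-9, -2) - 95)*136 = ((-4 - 1*(-2)) - 95)*136 = ((-4 + 2) - 95)*136 = (-2 - 95)*136 = -97*136 = -13192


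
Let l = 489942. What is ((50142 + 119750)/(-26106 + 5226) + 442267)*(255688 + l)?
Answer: 172135490641321/522 ≈ 3.2976e+11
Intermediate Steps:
((50142 + 119750)/(-26106 + 5226) + 442267)*(255688 + l) = ((50142 + 119750)/(-26106 + 5226) + 442267)*(255688 + 489942) = (169892/(-20880) + 442267)*745630 = (169892*(-1/20880) + 442267)*745630 = (-42473/5220 + 442267)*745630 = (2308591267/5220)*745630 = 172135490641321/522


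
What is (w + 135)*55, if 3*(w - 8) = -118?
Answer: 17105/3 ≈ 5701.7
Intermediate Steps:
w = -94/3 (w = 8 + (⅓)*(-118) = 8 - 118/3 = -94/3 ≈ -31.333)
(w + 135)*55 = (-94/3 + 135)*55 = (311/3)*55 = 17105/3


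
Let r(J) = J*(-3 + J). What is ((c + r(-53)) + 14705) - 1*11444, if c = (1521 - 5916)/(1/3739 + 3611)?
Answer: 5605639831/900102 ≈ 6227.8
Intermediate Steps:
c = -1095527/900102 (c = -4395/(1/3739 + 3611) = -4395/13501530/3739 = -4395*3739/13501530 = -1095527/900102 ≈ -1.2171)
((c + r(-53)) + 14705) - 1*11444 = ((-1095527/900102 - 53*(-3 - 53)) + 14705) - 1*11444 = ((-1095527/900102 - 53*(-56)) + 14705) - 11444 = ((-1095527/900102 + 2968) + 14705) - 11444 = (2670407209/900102 + 14705) - 11444 = 15906407119/900102 - 11444 = 5605639831/900102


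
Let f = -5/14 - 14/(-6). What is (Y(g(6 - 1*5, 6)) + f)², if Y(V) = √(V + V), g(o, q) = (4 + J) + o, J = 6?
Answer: 45697/1764 + 83*√22/21 ≈ 44.444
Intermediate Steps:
g(o, q) = 10 + o (g(o, q) = (4 + 6) + o = 10 + o)
Y(V) = √2*√V (Y(V) = √(2*V) = √2*√V)
f = 83/42 (f = -5*1/14 - 14*(-⅙) = -5/14 + 7/3 = 83/42 ≈ 1.9762)
(Y(g(6 - 1*5, 6)) + f)² = (√2*√(10 + (6 - 1*5)) + 83/42)² = (√2*√(10 + (6 - 5)) + 83/42)² = (√2*√(10 + 1) + 83/42)² = (√2*√11 + 83/42)² = (√22 + 83/42)² = (83/42 + √22)²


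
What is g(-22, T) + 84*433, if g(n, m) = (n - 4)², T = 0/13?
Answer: 37048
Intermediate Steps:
T = 0 (T = 0*(1/13) = 0)
g(n, m) = (-4 + n)²
g(-22, T) + 84*433 = (-4 - 22)² + 84*433 = (-26)² + 36372 = 676 + 36372 = 37048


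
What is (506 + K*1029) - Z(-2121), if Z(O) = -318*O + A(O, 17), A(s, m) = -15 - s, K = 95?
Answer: -578323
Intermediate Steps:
Z(O) = -15 - 319*O (Z(O) = -318*O + (-15 - O) = -15 - 319*O)
(506 + K*1029) - Z(-2121) = (506 + 95*1029) - (-15 - 319*(-2121)) = (506 + 97755) - (-15 + 676599) = 98261 - 1*676584 = 98261 - 676584 = -578323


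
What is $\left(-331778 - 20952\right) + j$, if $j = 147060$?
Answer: $-205670$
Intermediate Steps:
$\left(-331778 - 20952\right) + j = \left(-331778 - 20952\right) + 147060 = -352730 + 147060 = -205670$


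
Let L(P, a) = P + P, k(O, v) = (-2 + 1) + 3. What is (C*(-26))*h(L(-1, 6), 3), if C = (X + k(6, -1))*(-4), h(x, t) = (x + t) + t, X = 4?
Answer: 2496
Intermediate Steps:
k(O, v) = 2 (k(O, v) = -1 + 3 = 2)
L(P, a) = 2*P
h(x, t) = x + 2*t (h(x, t) = (t + x) + t = x + 2*t)
C = -24 (C = (4 + 2)*(-4) = 6*(-4) = -24)
(C*(-26))*h(L(-1, 6), 3) = (-24*(-26))*(2*(-1) + 2*3) = 624*(-2 + 6) = 624*4 = 2496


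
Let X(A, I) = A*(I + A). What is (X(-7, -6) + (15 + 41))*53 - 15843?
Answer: -8052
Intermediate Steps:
X(A, I) = A*(A + I)
(X(-7, -6) + (15 + 41))*53 - 15843 = (-7*(-7 - 6) + (15 + 41))*53 - 15843 = (-7*(-13) + 56)*53 - 15843 = (91 + 56)*53 - 15843 = 147*53 - 15843 = 7791 - 15843 = -8052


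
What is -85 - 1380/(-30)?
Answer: -39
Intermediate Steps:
-85 - 1380/(-30) = -85 - 1380*(-1)/30 = -85 - 92*(-½) = -85 + 46 = -39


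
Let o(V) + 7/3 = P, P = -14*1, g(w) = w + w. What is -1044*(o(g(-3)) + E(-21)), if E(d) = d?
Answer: 38976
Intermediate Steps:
g(w) = 2*w
P = -14
o(V) = -49/3 (o(V) = -7/3 - 14 = -49/3)
-1044*(o(g(-3)) + E(-21)) = -1044*(-49/3 - 21) = -1044*(-112/3) = 38976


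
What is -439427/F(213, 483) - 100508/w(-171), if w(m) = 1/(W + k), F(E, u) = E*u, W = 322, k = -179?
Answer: -1478643681503/102879 ≈ -1.4373e+7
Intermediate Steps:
w(m) = 1/143 (w(m) = 1/(322 - 179) = 1/143)
-439427/F(213, 483) - 100508/w(-171) = -439427/(213*483) - 100508/1/143 = -439427/102879 - 100508*143 = -439427*1/102879 - 14372644 = -439427/102879 - 14372644 = -1478643681503/102879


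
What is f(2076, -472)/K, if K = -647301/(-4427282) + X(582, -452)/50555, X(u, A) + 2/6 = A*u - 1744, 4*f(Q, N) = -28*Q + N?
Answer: 1967388712872900/683794119337 ≈ 2877.2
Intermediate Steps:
f(Q, N) = -7*Q + N/4 (f(Q, N) = (-28*Q + N)/4 = (N - 28*Q)/4 = -7*Q + N/4)
X(u, A) = -5233/3 + A*u (X(u, A) = -⅓ + (A*u - 1744) = -⅓ + (-1744 + A*u) = -5233/3 + A*u)
K = -683794119337/134292744906 (K = -647301/(-4427282) + (-5233/3 - 452*582)/50555 = -647301*(-1/4427282) + (-5233/3 - 263064)*(1/50555) = 647301/4427282 - 794425/3*1/50555 = 647301/4427282 - 158885/30333 = -683794119337/134292744906 ≈ -5.0918)
f(2076, -472)/K = (-7*2076 + (¼)*(-472))/(-683794119337/134292744906) = (-14532 - 118)*(-134292744906/683794119337) = -14650*(-134292744906/683794119337) = 1967388712872900/683794119337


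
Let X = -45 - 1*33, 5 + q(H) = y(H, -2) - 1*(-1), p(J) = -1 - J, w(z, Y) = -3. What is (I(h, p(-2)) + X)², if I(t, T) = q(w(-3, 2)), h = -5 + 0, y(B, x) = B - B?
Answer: 6724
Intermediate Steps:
y(B, x) = 0
q(H) = -4 (q(H) = -5 + (0 - 1*(-1)) = -5 + (0 + 1) = -5 + 1 = -4)
X = -78 (X = -45 - 33 = -78)
h = -5
I(t, T) = -4
(I(h, p(-2)) + X)² = (-4 - 78)² = (-82)² = 6724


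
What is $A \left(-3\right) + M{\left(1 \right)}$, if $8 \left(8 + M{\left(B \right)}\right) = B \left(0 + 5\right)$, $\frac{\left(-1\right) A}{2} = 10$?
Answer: $\frac{421}{8} \approx 52.625$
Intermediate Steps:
$A = -20$ ($A = \left(-2\right) 10 = -20$)
$M{\left(B \right)} = -8 + \frac{5 B}{8}$ ($M{\left(B \right)} = -8 + \frac{B \left(0 + 5\right)}{8} = -8 + \frac{B 5}{8} = -8 + \frac{5 B}{8}$)
$A \left(-3\right) + M{\left(1 \right)} = \left(-20\right) \left(-3\right) + \left(-8 + \frac{5}{8} \cdot 1\right) = 60 + \left(-8 + \frac{5}{8}\right) = 60 - \frac{59}{8} = \frac{421}{8}$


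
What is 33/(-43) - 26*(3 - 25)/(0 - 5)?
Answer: -24761/215 ≈ -115.17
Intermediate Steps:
33/(-43) - 26*(3 - 25)/(0 - 5) = 33*(-1/43) - (-572)/(-5) = -33/43 - (-572)*(-1)/5 = -33/43 - 26*22/5 = -33/43 - 572/5 = -24761/215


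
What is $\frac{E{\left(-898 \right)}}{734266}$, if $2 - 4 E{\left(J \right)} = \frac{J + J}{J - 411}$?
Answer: $\frac{411}{1922308388} \approx 2.1381 \cdot 10^{-7}$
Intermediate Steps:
$E{\left(J \right)} = \frac{1}{2} - \frac{J}{2 \left(-411 + J\right)}$ ($E{\left(J \right)} = \frac{1}{2} - \frac{\left(J + J\right) \frac{1}{J - 411}}{4} = \frac{1}{2} - \frac{2 J \frac{1}{-411 + J}}{4} = \frac{1}{2} - \frac{J}{2 \left(-411 + J\right)}$)
$\frac{E{\left(-898 \right)}}{734266} = \frac{\left(-411\right) \frac{1}{-822 + 2 \left(-898\right)}}{734266} = - \frac{411}{-822 - 1796} \cdot \frac{1}{734266} = - \frac{411}{-2618} \cdot \frac{1}{734266} = \left(-411\right) \left(- \frac{1}{2618}\right) \frac{1}{734266} = \frac{411}{2618} \cdot \frac{1}{734266} = \frac{411}{1922308388}$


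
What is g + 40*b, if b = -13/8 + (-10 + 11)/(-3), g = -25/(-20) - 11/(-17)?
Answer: -15593/204 ≈ -76.436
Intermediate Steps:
g = 129/68 (g = -25*(-1/20) - 11*(-1/17) = 5/4 + 11/17 = 129/68 ≈ 1.8971)
b = -47/24 (b = -13*⅛ + 1*(-⅓) = -13/8 - ⅓ = -47/24 ≈ -1.9583)
g + 40*b = 129/68 + 40*(-47/24) = 129/68 - 235/3 = -15593/204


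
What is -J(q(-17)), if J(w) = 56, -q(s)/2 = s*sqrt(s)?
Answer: -56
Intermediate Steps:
q(s) = -2*s**(3/2) (q(s) = -2*s*sqrt(s) = -2*s**(3/2))
-J(q(-17)) = -1*56 = -56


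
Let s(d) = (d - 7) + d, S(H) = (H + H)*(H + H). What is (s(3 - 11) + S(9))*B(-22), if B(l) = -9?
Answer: -2709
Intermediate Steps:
S(H) = 4*H² (S(H) = (2*H)*(2*H) = 4*H²)
s(d) = -7 + 2*d (s(d) = (-7 + d) + d = -7 + 2*d)
(s(3 - 11) + S(9))*B(-22) = ((-7 + 2*(3 - 11)) + 4*9²)*(-9) = ((-7 + 2*(-8)) + 4*81)*(-9) = ((-7 - 16) + 324)*(-9) = (-23 + 324)*(-9) = 301*(-9) = -2709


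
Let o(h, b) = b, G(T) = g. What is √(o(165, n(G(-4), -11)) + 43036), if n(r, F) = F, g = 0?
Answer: 5*√1721 ≈ 207.42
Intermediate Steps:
G(T) = 0
√(o(165, n(G(-4), -11)) + 43036) = √(-11 + 43036) = √43025 = 5*√1721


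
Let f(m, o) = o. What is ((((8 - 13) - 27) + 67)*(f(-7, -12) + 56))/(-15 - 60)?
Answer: -308/15 ≈ -20.533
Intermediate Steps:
((((8 - 13) - 27) + 67)*(f(-7, -12) + 56))/(-15 - 60) = ((((8 - 13) - 27) + 67)*(-12 + 56))/(-15 - 60) = (((-5 - 27) + 67)*44)/(-75) = -(-32 + 67)*44/75 = -7*44/15 = -1/75*1540 = -308/15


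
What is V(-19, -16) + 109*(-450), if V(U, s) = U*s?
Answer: -48746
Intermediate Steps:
V(-19, -16) + 109*(-450) = -19*(-16) + 109*(-450) = 304 - 49050 = -48746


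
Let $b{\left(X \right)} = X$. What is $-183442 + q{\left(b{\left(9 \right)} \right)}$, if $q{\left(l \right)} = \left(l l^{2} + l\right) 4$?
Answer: $-180490$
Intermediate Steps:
$q{\left(l \right)} = 4 l + 4 l^{3}$ ($q{\left(l \right)} = \left(l^{3} + l\right) 4 = \left(l + l^{3}\right) 4 = 4 l + 4 l^{3}$)
$-183442 + q{\left(b{\left(9 \right)} \right)} = -183442 + 4 \cdot 9 \left(1 + 9^{2}\right) = -183442 + 4 \cdot 9 \left(1 + 81\right) = -183442 + 4 \cdot 9 \cdot 82 = -183442 + 2952 = -180490$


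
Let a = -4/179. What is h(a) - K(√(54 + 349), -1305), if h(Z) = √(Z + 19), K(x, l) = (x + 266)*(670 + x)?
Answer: -178623 - 936*√403 + √608063/179 ≈ -1.9741e+5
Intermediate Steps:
K(x, l) = (266 + x)*(670 + x)
a = -4/179 (a = -4*1/179 = -4/179 ≈ -0.022346)
h(Z) = √(19 + Z)
h(a) - K(√(54 + 349), -1305) = √(19 - 4/179) - (178220 + (√(54 + 349))² + 936*√(54 + 349)) = √(3397/179) - (178220 + (√403)² + 936*√403) = √608063/179 - (178220 + 403 + 936*√403) = √608063/179 - (178623 + 936*√403) = √608063/179 + (-178623 - 936*√403) = -178623 - 936*√403 + √608063/179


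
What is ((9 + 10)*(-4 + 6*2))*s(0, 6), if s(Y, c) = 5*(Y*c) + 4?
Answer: 608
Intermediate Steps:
s(Y, c) = 4 + 5*Y*c (s(Y, c) = 5*Y*c + 4 = 4 + 5*Y*c)
((9 + 10)*(-4 + 6*2))*s(0, 6) = ((9 + 10)*(-4 + 6*2))*(4 + 5*0*6) = (19*(-4 + 12))*(4 + 0) = (19*8)*4 = 152*4 = 608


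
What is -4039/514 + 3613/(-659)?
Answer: -4518783/338726 ≈ -13.341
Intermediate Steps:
-4039/514 + 3613/(-659) = -4039*1/514 + 3613*(-1/659) = -4039/514 - 3613/659 = -4518783/338726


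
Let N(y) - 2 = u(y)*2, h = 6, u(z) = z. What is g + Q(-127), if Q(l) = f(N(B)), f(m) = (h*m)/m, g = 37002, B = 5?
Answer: 37008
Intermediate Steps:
N(y) = 2 + 2*y (N(y) = 2 + y*2 = 2 + 2*y)
f(m) = 6 (f(m) = (6*m)/m = 6)
Q(l) = 6
g + Q(-127) = 37002 + 6 = 37008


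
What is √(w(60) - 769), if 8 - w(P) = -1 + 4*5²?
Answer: 2*I*√215 ≈ 29.326*I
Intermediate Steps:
w(P) = -91 (w(P) = 8 - (-1 + 4*5²) = 8 - (-1 + 4*25) = 8 - (-1 + 100) = 8 - 1*99 = 8 - 99 = -91)
√(w(60) - 769) = √(-91 - 769) = √(-860) = 2*I*√215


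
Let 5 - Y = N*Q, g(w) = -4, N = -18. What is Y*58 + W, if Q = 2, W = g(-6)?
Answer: 2374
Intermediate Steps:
W = -4
Y = 41 (Y = 5 - (-18)*2 = 5 - 1*(-36) = 5 + 36 = 41)
Y*58 + W = 41*58 - 4 = 2378 - 4 = 2374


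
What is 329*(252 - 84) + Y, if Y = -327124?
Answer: -271852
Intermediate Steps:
329*(252 - 84) + Y = 329*(252 - 84) - 327124 = 329*168 - 327124 = 55272 - 327124 = -271852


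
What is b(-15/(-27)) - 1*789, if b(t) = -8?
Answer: -797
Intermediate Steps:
b(-15/(-27)) - 1*789 = -8 - 1*789 = -8 - 789 = -797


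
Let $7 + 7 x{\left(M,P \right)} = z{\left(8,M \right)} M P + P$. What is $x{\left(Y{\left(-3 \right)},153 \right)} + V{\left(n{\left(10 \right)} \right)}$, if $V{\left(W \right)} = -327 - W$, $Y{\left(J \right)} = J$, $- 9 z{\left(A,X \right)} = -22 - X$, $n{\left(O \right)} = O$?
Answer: $- \frac{3182}{7} \approx -454.57$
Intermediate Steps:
$z{\left(A,X \right)} = \frac{22}{9} + \frac{X}{9}$ ($z{\left(A,X \right)} = - \frac{-22 - X}{9} = \frac{22}{9} + \frac{X}{9}$)
$x{\left(M,P \right)} = -1 + \frac{P}{7} + \frac{M P \left(\frac{22}{9} + \frac{M}{9}\right)}{7}$ ($x{\left(M,P \right)} = -1 + \frac{\left(\frac{22}{9} + \frac{M}{9}\right) M P + P}{7} = -1 + \frac{M \left(\frac{22}{9} + \frac{M}{9}\right) P + P}{7} = -1 + \frac{M P \left(\frac{22}{9} + \frac{M}{9}\right) + P}{7} = -1 + \frac{P + M P \left(\frac{22}{9} + \frac{M}{9}\right)}{7} = -1 + \left(\frac{P}{7} + \frac{M P \left(\frac{22}{9} + \frac{M}{9}\right)}{7}\right) = -1 + \frac{P}{7} + \frac{M P \left(\frac{22}{9} + \frac{M}{9}\right)}{7}$)
$x{\left(Y{\left(-3 \right)},153 \right)} + V{\left(n{\left(10 \right)} \right)} = \left(-1 + \frac{1}{7} \cdot 153 + \frac{1}{63} \left(-3\right) 153 \left(22 - 3\right)\right) - 337 = \left(-1 + \frac{153}{7} + \frac{1}{63} \left(-3\right) 153 \cdot 19\right) - 337 = \left(-1 + \frac{153}{7} - \frac{969}{7}\right) - 337 = - \frac{823}{7} - 337 = - \frac{3182}{7}$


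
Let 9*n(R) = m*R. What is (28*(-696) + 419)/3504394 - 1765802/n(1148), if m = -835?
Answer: 6959289280484/419905250065 ≈ 16.573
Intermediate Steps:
n(R) = -835*R/9 (n(R) = (-835*R)/9 = -835*R/9)
(28*(-696) + 419)/3504394 - 1765802/n(1148) = (28*(-696) + 419)/3504394 - 1765802/((-835/9*1148)) = (-19488 + 419)*(1/3504394) - 1765802/(-958580/9) = -19069*1/3504394 - 1765802*(-9/958580) = -19069/3504394 + 7946109/479290 = 6959289280484/419905250065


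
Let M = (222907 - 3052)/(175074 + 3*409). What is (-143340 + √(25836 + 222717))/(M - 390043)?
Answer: 2105915445/5730395924 - 176301*√27617/22921583696 ≈ 0.36622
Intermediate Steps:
M = 73285/58767 (M = 219855/(175074 + 1227) = 219855/176301 = 219855*(1/176301) = 73285/58767 ≈ 1.2470)
(-143340 + √(25836 + 222717))/(M - 390043) = (-143340 + √(25836 + 222717))/(73285/58767 - 390043) = (-143340 + √248553)/(-22921583696/58767) = (-143340 + 3*√27617)*(-58767/22921583696) = 2105915445/5730395924 - 176301*√27617/22921583696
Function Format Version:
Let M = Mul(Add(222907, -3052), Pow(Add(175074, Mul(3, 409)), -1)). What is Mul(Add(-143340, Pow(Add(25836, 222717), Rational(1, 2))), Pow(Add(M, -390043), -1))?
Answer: Add(Rational(2105915445, 5730395924), Mul(Rational(-176301, 22921583696), Pow(27617, Rational(1, 2)))) ≈ 0.36622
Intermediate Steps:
M = Rational(73285, 58767) (M = Mul(219855, Pow(Add(175074, 1227), -1)) = Mul(219855, Pow(176301, -1)) = Mul(219855, Rational(1, 176301)) = Rational(73285, 58767) ≈ 1.2470)
Mul(Add(-143340, Pow(Add(25836, 222717), Rational(1, 2))), Pow(Add(M, -390043), -1)) = Mul(Add(-143340, Pow(Add(25836, 222717), Rational(1, 2))), Pow(Add(Rational(73285, 58767), -390043), -1)) = Mul(Add(-143340, Pow(248553, Rational(1, 2))), Pow(Rational(-22921583696, 58767), -1)) = Mul(Add(-143340, Mul(3, Pow(27617, Rational(1, 2)))), Rational(-58767, 22921583696)) = Add(Rational(2105915445, 5730395924), Mul(Rational(-176301, 22921583696), Pow(27617, Rational(1, 2))))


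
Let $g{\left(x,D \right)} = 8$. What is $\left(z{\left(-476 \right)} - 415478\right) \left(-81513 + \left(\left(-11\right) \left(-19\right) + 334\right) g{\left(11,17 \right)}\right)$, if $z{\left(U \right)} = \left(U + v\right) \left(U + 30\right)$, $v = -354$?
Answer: $3495601362$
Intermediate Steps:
$z{\left(U \right)} = \left(-354 + U\right) \left(30 + U\right)$ ($z{\left(U \right)} = \left(U - 354\right) \left(U + 30\right) = \left(-354 + U\right) \left(30 + U\right)$)
$\left(z{\left(-476 \right)} - 415478\right) \left(-81513 + \left(\left(-11\right) \left(-19\right) + 334\right) g{\left(11,17 \right)}\right) = \left(\left(-10620 + \left(-476\right)^{2} - -154224\right) - 415478\right) \left(-81513 + \left(\left(-11\right) \left(-19\right) + 334\right) 8\right) = \left(\left(-10620 + 226576 + 154224\right) - 415478\right) \left(-81513 + \left(209 + 334\right) 8\right) = \left(370180 - 415478\right) \left(-81513 + 543 \cdot 8\right) = - 45298 \left(-81513 + 4344\right) = \left(-45298\right) \left(-77169\right) = 3495601362$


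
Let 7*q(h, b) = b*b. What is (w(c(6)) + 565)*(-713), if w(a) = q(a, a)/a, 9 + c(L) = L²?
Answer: -2839166/7 ≈ -4.0560e+5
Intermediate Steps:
c(L) = -9 + L²
q(h, b) = b²/7 (q(h, b) = (b*b)/7 = b²/7)
w(a) = a/7 (w(a) = (a²/7)/a = a/7)
(w(c(6)) + 565)*(-713) = ((-9 + 6²)/7 + 565)*(-713) = ((-9 + 36)/7 + 565)*(-713) = ((⅐)*27 + 565)*(-713) = (27/7 + 565)*(-713) = (3982/7)*(-713) = -2839166/7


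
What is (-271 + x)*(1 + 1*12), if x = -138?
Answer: -5317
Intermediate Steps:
(-271 + x)*(1 + 1*12) = (-271 - 138)*(1 + 1*12) = -409*(1 + 12) = -409*13 = -5317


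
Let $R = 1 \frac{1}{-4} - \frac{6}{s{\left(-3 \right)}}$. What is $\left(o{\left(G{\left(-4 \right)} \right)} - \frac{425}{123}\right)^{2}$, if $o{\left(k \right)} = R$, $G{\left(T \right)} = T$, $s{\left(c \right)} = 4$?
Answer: $\frac{6558721}{242064} \approx 27.095$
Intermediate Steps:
$R = - \frac{7}{4}$ ($R = 1 \frac{1}{-4} - \frac{6}{4} = 1 \left(- \frac{1}{4}\right) - \frac{3}{2} = - \frac{1}{4} - \frac{3}{2} = - \frac{7}{4} \approx -1.75$)
$o{\left(k \right)} = - \frac{7}{4}$
$\left(o{\left(G{\left(-4 \right)} \right)} - \frac{425}{123}\right)^{2} = \left(- \frac{7}{4} - \frac{425}{123}\right)^{2} = \left(- \frac{2561}{492}\right)^{2} = \frac{6558721}{242064}$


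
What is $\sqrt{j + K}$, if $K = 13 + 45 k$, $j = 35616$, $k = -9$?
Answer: $2 \sqrt{8806} \approx 187.68$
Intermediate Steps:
$K = -392$ ($K = 13 + 45 \left(-9\right) = 13 - 405 = -392$)
$\sqrt{j + K} = \sqrt{35616 - 392} = \sqrt{35224} = 2 \sqrt{8806}$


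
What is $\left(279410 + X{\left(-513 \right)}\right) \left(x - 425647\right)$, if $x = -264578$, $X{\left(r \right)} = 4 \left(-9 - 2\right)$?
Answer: $-192825397350$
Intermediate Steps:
$X{\left(r \right)} = -44$ ($X{\left(r \right)} = 4 \left(-11\right) = -44$)
$\left(279410 + X{\left(-513 \right)}\right) \left(x - 425647\right) = \left(279410 - 44\right) \left(-264578 - 425647\right) = 279366 \left(-690225\right) = -192825397350$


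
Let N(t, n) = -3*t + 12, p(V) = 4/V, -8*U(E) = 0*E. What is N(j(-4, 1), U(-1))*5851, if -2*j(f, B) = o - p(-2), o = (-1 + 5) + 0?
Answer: 122871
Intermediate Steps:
U(E) = 0 (U(E) = -0*E = -⅛*0 = 0)
o = 4 (o = 4 + 0 = 4)
j(f, B) = -3 (j(f, B) = -(4 - 4/(-2))/2 = -(4 - 4*(-1)/2)/2 = -(4 - 1*(-2))/2 = -(4 + 2)/2 = -½*6 = -3)
N(t, n) = 12 - 3*t
N(j(-4, 1), U(-1))*5851 = (12 - 3*(-3))*5851 = (12 + 9)*5851 = 21*5851 = 122871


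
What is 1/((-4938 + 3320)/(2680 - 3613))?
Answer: 933/1618 ≈ 0.57664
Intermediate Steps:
1/((-4938 + 3320)/(2680 - 3613)) = 1/(-1618/(-933)) = 1/(-1618*(-1/933)) = 1/(1618/933) = 933/1618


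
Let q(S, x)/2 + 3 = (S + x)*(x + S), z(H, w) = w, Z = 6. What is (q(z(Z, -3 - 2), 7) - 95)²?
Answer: 8649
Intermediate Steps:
q(S, x) = -6 + 2*(S + x)² (q(S, x) = -6 + 2*((S + x)*(x + S)) = -6 + 2*((S + x)*(S + x)) = -6 + 2*(S + x)²)
(q(z(Z, -3 - 2), 7) - 95)² = ((-6 + 2*((-3 - 2) + 7)²) - 95)² = ((-6 + 2*(-5 + 7)²) - 95)² = ((-6 + 2*2²) - 95)² = ((-6 + 2*4) - 95)² = ((-6 + 8) - 95)² = (2 - 95)² = (-93)² = 8649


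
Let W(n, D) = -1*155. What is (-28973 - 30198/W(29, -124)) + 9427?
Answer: -2999432/155 ≈ -19351.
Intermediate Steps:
W(n, D) = -155
(-28973 - 30198/W(29, -124)) + 9427 = (-28973 - 30198/(-155)) + 9427 = (-28973 - 30198*(-1/155)) + 9427 = (-28973 + 30198/155) + 9427 = -4460617/155 + 9427 = -2999432/155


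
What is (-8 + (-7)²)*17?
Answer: 697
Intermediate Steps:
(-8 + (-7)²)*17 = (-8 + 49)*17 = 41*17 = 697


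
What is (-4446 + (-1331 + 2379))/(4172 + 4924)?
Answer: -1699/4548 ≈ -0.37357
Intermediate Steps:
(-4446 + (-1331 + 2379))/(4172 + 4924) = (-4446 + 1048)/9096 = -3398*1/9096 = -1699/4548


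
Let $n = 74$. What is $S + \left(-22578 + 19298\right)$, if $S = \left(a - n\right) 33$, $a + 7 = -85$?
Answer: $-8758$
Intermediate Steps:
$a = -92$ ($a = -7 - 85 = -92$)
$S = -5478$ ($S = \left(-92 - 74\right) 33 = \left(-166\right) 33 = -5478$)
$S + \left(-22578 + 19298\right) = -5478 + \left(-22578 + 19298\right) = -5478 - 3280 = -8758$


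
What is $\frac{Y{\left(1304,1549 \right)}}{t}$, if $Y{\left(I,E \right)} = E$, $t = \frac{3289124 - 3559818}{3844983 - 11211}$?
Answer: $- \frac{2969256414}{135347} \approx -21938.0$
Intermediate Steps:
$t = - \frac{135347}{1916886}$ ($t = - \frac{270694}{3833772} = \left(-270694\right) \frac{1}{3833772} = - \frac{135347}{1916886} \approx -0.070608$)
$\frac{Y{\left(1304,1549 \right)}}{t} = \frac{1549}{- \frac{135347}{1916886}} = 1549 \left(- \frac{1916886}{135347}\right) = - \frac{2969256414}{135347}$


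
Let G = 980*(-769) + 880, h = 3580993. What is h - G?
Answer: 4333733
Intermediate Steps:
G = -752740 (G = -753620 + 880 = -752740)
h - G = 3580993 - 1*(-752740) = 3580993 + 752740 = 4333733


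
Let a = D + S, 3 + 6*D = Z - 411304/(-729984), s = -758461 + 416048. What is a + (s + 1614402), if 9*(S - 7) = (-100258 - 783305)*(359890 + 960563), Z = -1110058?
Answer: -70972306971069115/547488 ≈ -1.2963e+11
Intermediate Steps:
s = -342413
S = -129633712664 (S = 7 + ((-100258 - 783305)*(359890 + 960563))/9 = 7 + (-883563*1320453)/9 = 7 + (1/9)*(-1166703414039) = 7 - 129633712671 = -129633712664)
D = -101290794715/547488 (D = -1/2 + (-1110058 - 411304/(-729984))/6 = -1/2 + (-1110058 - 411304*(-1)/729984)/6 = -1/2 + (-1110058 - 1*(-51413/91248))/6 = -1/2 + (-1110058 + 51413/91248)/6 = -1/2 + (1/6)*(-101290520971/91248) = -1/2 - 101290520971/547488 = -101290794715/547488 ≈ -1.8501e+5)
a = -70973003369782747/547488 (a = -101290794715/547488 - 129633712664 = -70973003369782747/547488 ≈ -1.2963e+11)
a + (s + 1614402) = -70973003369782747/547488 + (-342413 + 1614402) = -70973003369782747/547488 + 1271989 = -70972306971069115/547488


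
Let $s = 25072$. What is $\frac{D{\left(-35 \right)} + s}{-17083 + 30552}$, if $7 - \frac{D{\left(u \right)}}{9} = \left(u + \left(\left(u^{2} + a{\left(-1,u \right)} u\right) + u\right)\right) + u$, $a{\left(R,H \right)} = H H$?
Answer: $\frac{400930}{13469} \approx 29.767$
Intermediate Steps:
$a{\left(R,H \right)} = H^{2}$
$D{\left(u \right)} = 63 - 27 u - 9 u^{2} - 9 u^{3}$ ($D{\left(u \right)} = 63 - 9 \left(\left(u + \left(\left(u^{2} + u^{2} u\right) + u\right)\right) + u\right) = 63 - 9 \left(\left(u + \left(\left(u^{2} + u^{3}\right) + u\right)\right) + u\right) = 63 - 9 \left(\left(u + \left(u + u^{2} + u^{3}\right)\right) + u\right) = 63 - 9 \left(\left(u^{2} + u^{3} + 2 u\right) + u\right) = 63 - 9 \left(u^{2} + u^{3} + 3 u\right) = 63 - \left(9 u^{2} + 9 u^{3} + 27 u\right) = 63 - 27 u - 9 u^{2} - 9 u^{3}$)
$\frac{D{\left(-35 \right)} + s}{-17083 + 30552} = \frac{\left(63 - -945 - 9 \left(-35\right)^{2} - 9 \left(-35\right)^{3}\right) + 25072}{-17083 + 30552} = \frac{\left(63 + 945 - 11025 - -385875\right) + 25072}{13469} = \left(\left(63 + 945 - 11025 + 385875\right) + 25072\right) \frac{1}{13469} = \left(375858 + 25072\right) \frac{1}{13469} = 400930 \cdot \frac{1}{13469} = \frac{400930}{13469}$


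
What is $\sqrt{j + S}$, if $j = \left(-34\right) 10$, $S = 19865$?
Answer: $5 \sqrt{781} \approx 139.73$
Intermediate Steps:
$j = -340$
$\sqrt{j + S} = \sqrt{-340 + 19865} = \sqrt{19525} = 5 \sqrt{781}$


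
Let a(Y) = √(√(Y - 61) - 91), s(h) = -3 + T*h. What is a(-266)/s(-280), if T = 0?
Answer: -√(-91 + I*√327)/3 ≈ -0.3144 - 3.1953*I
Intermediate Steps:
s(h) = -3 (s(h) = -3 + 0*h = -3 + 0 = -3)
a(Y) = √(-91 + √(-61 + Y)) (a(Y) = √(√(-61 + Y) - 91) = √(-91 + √(-61 + Y)))
a(-266)/s(-280) = √(-91 + √(-61 - 266))/(-3) = √(-91 + √(-327))*(-⅓) = √(-91 + I*√327)*(-⅓) = -√(-91 + I*√327)/3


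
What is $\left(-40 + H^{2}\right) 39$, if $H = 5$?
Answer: $-585$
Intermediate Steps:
$\left(-40 + H^{2}\right) 39 = \left(-40 + 5^{2}\right) 39 = \left(-40 + 25\right) 39 = \left(-15\right) 39 = -585$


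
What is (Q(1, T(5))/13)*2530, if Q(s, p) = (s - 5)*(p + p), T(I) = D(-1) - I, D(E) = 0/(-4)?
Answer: 101200/13 ≈ 7784.6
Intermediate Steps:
D(E) = 0 (D(E) = 0*(-¼) = 0)
T(I) = -I (T(I) = 0 - I = -I)
Q(s, p) = 2*p*(-5 + s) (Q(s, p) = (-5 + s)*(2*p) = 2*p*(-5 + s))
(Q(1, T(5))/13)*2530 = ((2*(-1*5)*(-5 + 1))/13)*2530 = ((2*(-5)*(-4))*(1/13))*2530 = (40*(1/13))*2530 = (40/13)*2530 = 101200/13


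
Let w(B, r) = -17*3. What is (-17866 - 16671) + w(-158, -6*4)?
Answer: -34588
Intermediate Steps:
w(B, r) = -51
(-17866 - 16671) + w(-158, -6*4) = (-17866 - 16671) - 51 = -34537 - 51 = -34588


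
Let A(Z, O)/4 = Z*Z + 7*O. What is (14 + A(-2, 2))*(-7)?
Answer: -602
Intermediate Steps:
A(Z, O) = 4*Z² + 28*O (A(Z, O) = 4*(Z*Z + 7*O) = 4*(Z² + 7*O) = 4*Z² + 28*O)
(14 + A(-2, 2))*(-7) = (14 + (4*(-2)² + 28*2))*(-7) = (14 + (4*4 + 56))*(-7) = (14 + (16 + 56))*(-7) = (14 + 72)*(-7) = 86*(-7) = -602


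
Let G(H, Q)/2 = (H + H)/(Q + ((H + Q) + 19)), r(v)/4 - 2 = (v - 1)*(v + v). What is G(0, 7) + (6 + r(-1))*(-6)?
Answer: -180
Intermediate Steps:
r(v) = 8 + 8*v*(-1 + v) (r(v) = 8 + 4*((v - 1)*(v + v)) = 8 + 4*((-1 + v)*(2*v)) = 8 + 4*(2*v*(-1 + v)) = 8 + 8*v*(-1 + v))
G(H, Q) = 4*H/(19 + H + 2*Q) (G(H, Q) = 2*((H + H)/(Q + ((H + Q) + 19))) = 2*((2*H)/(Q + (19 + H + Q))) = 2*((2*H)/(19 + H + 2*Q)) = 2*(2*H/(19 + H + 2*Q)) = 4*H/(19 + H + 2*Q))
G(0, 7) + (6 + r(-1))*(-6) = 4*0/(19 + 0 + 2*7) + (6 + (8 - 8*(-1) + 8*(-1)²))*(-6) = 4*0/(19 + 0 + 14) + (6 + (8 + 8 + 8*1))*(-6) = 4*0/33 + (6 + (8 + 8 + 8))*(-6) = 4*0*(1/33) + (6 + 24)*(-6) = 0 + 30*(-6) = 0 - 180 = -180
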